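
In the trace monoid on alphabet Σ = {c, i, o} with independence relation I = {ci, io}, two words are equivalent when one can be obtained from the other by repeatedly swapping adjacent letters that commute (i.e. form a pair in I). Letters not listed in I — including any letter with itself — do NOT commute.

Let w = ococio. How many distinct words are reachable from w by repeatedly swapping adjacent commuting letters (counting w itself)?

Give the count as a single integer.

6

#0=o has no predecessor
#1=c depends on [0:o]
#2=o depends on [1:c]
#3=c depends on [2:o]
#4=i has no predecessor
#5=o depends on [3:c]
sources: [0:o, 4:i]
N(rest) = Σ N(rest − s) over sources s of rest; N(one piece) = 1:
  size 1 → [4]=1  [5]=1
  size 2 → [3,5]=1  [4,5]=2
  size 3 → [2,3,5]=1  [3,4,5]=3
  size 4 → [1,2,3,5]=1  [2,3,4,5]=4
  first=0(o) contributes 5
  first=4(i) contributes 1
|[w]| = 6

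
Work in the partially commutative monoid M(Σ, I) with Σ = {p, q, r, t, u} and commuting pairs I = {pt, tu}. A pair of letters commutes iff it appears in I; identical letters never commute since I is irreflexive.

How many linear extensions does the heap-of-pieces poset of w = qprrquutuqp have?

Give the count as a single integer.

0(q) covers ∅
1(p) covers 0:q
2(r) covers 1:p
3(r) covers 2:r
4(q) covers 3:r
5(u) covers 4:q
6(u) covers 5:u
7(t) covers 4:q
8(u) covers 6:u
9(q) covers 7:t, 8:u
10(p) covers 9:q
floor of heap: 0:q
completions by unplaced set U, small U first (add the entries for U minus each lowest piece of U):
  |U|=1: {10}:1
  |U|=2: {9,10}:1
  |U|=3: {7,9,10}:1  {8,9,10}:1
  |U|=4: {6,8,9,10}:1  {7,8,9,10}:2
  |U|=5: {5,6,8,9,10}:1  {6,7,8,9,10}:3
  |U|=6: {5,6,7,8,9,10}:4
  |U|=7: {4,5,6,7,8,9,10}:4
  |U|=8: {3,4,5,6,7,8,9,10}:4
  |U|=9: {2,3,4,5,6,7,8,9,10}:4
  start at 0(q): 4

4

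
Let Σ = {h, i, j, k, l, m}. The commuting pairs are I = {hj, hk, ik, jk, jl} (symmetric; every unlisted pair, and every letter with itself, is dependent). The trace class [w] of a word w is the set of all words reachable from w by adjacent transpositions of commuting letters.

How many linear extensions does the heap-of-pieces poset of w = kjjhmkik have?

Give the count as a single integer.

piece 0:k — minimal
piece 1:j — minimal
piece 2:j rests on {1:j}
piece 3:h — minimal
piece 4:m rests on {0:k, 2:j, 3:h}
piece 5:k rests on {4:m}
piece 6:i rests on {4:m}
piece 7:k rests on {5:k}
minimal pieces: {0:k, 1:j, 3:h}
ways to finish when only these pieces remain (= sum over removing one remaining piece with nothing left below it):
  1 left: {6}→1  {7}→1
  2 left: {5,7}→1  {6,7}→2
  3 left: {5,6,7}→3
  4 left: {4,5,6,7}→3
  5 left: {0,4,5,6,7}→3  {2,4,5,6,7}→3  {3,4,5,6,7}→3
  6 left: {0,2,4,5,6,7}→6  {0,3,4,5,6,7}→6  {1,2,4,5,6,7}→3  {2,3,4,5,6,7}→6
  placing 0:k first → 9 extensions
  placing 1:j first → 18 extensions
  placing 3:h first → 9 extensions
total linear extensions = 36

36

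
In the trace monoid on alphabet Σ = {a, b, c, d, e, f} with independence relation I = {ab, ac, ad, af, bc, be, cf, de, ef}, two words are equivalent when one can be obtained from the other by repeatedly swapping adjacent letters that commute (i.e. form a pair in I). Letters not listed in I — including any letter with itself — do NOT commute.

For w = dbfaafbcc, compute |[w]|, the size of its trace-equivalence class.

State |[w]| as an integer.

540

#0=d has no predecessor
#1=b depends on [0:d]
#2=f depends on [1:b]
#3=a has no predecessor
#4=a depends on [3:a]
#5=f depends on [2:f]
#6=b depends on [5:f]
#7=c depends on [0:d]
#8=c depends on [7:c]
sources: [0:d, 3:a]
N(rest) = Σ N(rest − s) over sources s of rest; N(one piece) = 1:
  size 1 → [4]=1  [6]=1  [8]=1
  size 2 → [3,4]=1  [4,6]=2  [4,8]=2  [5,6]=1  [6,8]=2  [7,8]=1
  size 3 → [2,5,6]=1  [3,4,6]=3  [3,4,8]=3  [4,5,6]=3  [4,6,8]=6  [4,7,8]=3  [5,6,8]=3  [6,7,8]=3
  size 4 → [1,2,5,6]=1  [2,4,5,6]=4  [2,5,6,8]=4  [3,4,5,6]=6  [3,4,6,8]=12  [3,4,7,8]=6  [4,5,6,8]=12  [4,6,7,8]=12  [5,6,7,8]=6
  size 5 → [1,2,4,5,6]=5  [1,2,5,6,8]=5  [2,3,4,5,6]=10  [2,4,5,6,8]=20  [2,5,6,7,8]=10  [3,4,5,6,8]=30  [3,4,6,7,8]=30  [4,5,6,7,8]=30
  size 6 → [1,2,3,4,5,6]=15  [1,2,4,5,6,8]=30  [1,2,5,6,7,8]=15  [2,3,4,5,6,8]=60  [2,4,5,6,7,8]=60  [3,4,5,6,7,8]=90
  size 7 → [0,1,2,5,6,7,8]=15  [1,2,3,4,5,6,8]=105  [1,2,4,5,6,7,8]=105  [2,3,4,5,6,7,8]=210
  first=0(d) contributes 420
  first=3(a) contributes 120
|[w]| = 540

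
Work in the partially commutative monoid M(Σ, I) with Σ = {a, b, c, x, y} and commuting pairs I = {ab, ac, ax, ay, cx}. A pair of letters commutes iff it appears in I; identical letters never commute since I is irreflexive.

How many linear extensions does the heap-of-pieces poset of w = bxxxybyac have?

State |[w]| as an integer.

9

#0=b has no predecessor
#1=x depends on [0:b]
#2=x depends on [1:x]
#3=x depends on [2:x]
#4=y depends on [3:x]
#5=b depends on [4:y]
#6=y depends on [5:b]
#7=a has no predecessor
#8=c depends on [6:y]
sources: [0:b, 7:a]
N(rest) = Σ N(rest − s) over sources s of rest; N(one piece) = 1:
  size 1 → [7]=1  [8]=1
  size 2 → [6,8]=1  [7,8]=2
  size 3 → [5,6,8]=1  [6,7,8]=3
  size 4 → [4,5,6,8]=1  [5,6,7,8]=4
  size 5 → [3,4,5,6,8]=1  [4,5,6,7,8]=5
  size 6 → [2,3,4,5,6,8]=1  [3,4,5,6,7,8]=6
  size 7 → [1,2,3,4,5,6,8]=1  [2,3,4,5,6,7,8]=7
  first=0(b) contributes 8
  first=7(a) contributes 1
|[w]| = 9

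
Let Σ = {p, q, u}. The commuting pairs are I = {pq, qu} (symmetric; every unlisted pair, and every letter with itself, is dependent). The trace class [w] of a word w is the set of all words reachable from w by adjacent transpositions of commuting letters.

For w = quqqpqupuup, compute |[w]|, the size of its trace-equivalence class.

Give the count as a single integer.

330

drop 0:q onto floor
drop 1:u onto floor
drop 2:q onto {0:q}
drop 3:q onto {2:q}
drop 4:p onto {1:u}
drop 5:q onto {3:q}
drop 6:u onto {4:p}
drop 7:p onto {6:u}
drop 8:u onto {7:p}
drop 9:u onto {8:u}
drop 10:p onto {9:u}
ground layer = {0:q, 1:u}
drop-orders for the pieces not yet dropped (sum over which currently-grounded one goes next):
  1 to go: {5} 1  {10} 1
  2 to go: {3,5} 1  {5,10} 2  {9,10} 1
  3 to go: {2,3,5} 1  {3,5,10} 3  {5,9,10} 3  {8,9,10} 1
  4 to go: {0,2,3,5} 1  {2,3,5,10} 4  {3,5,9,10} 6  {5,8,9,10} 4  {7,8,9,10} 1
  5 to go: {0,2,3,5,10} 5  {2,3,5,9,10} 10  {3,5,8,9,10} 10  {5,7,8,9,10} 5  {6,7,8,9,10} 1
  6 to go: {0,2,3,5,9,10} 15  {2,3,5,8,9,10} 20  {3,5,7,8,9,10} 15  {4,6,7,8,9,10} 1  {5,6,7,8,9,10} 6
  7 to go: {0,2,3,5,8,9,10} 35  {1,4,6,7,8,9,10} 1  {2,3,5,7,8,9,10} 35  {3,5,6,7,8,9,10} 21  {4,5,6,7,8,9,10} 7
  8 to go: {0,2,3,5,7,8,9,10} 70  {1,4,5,6,7,8,9,10} 8  {2,3,5,6,7,8,9,10} 56  {3,4,5,6,7,8,9,10} 28
  9 to go: {0,2,3,5,6,7,8,9,10} 126  {1,3,4,5,6,7,8,9,10} 36  {2,3,4,5,6,7,8,9,10} 84
  if 0:q drops first: 120 orders
  if 1:u drops first: 210 orders
heap linearizations: 330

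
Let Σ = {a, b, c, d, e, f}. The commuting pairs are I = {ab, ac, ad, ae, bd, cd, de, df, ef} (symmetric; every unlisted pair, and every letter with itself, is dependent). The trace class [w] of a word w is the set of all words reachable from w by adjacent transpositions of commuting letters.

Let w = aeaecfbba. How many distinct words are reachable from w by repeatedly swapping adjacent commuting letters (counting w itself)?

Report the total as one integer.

0(a) covers ∅
1(e) covers ∅
2(a) covers 0:a
3(e) covers 1:e
4(c) covers 3:e
5(f) covers 2:a, 4:c
6(b) covers 5:f
7(b) covers 6:b
8(a) covers 5:f
floor of heap: 0:a, 1:e
completions by unplaced set U, small U first (add the entries for U minus each lowest piece of U):
  |U|=1: {7}:1  {8}:1
  |U|=2: {6,7}:1  {7,8}:2
  |U|=3: {6,7,8}:3
  |U|=4: {5,6,7,8}:3
  |U|=5: {2,5,6,7,8}:3  {4,5,6,7,8}:3
  |U|=6: {0,2,5,6,7,8}:3  {2,4,5,6,7,8}:6  {3,4,5,6,7,8}:3
  |U|=7: {0,2,4,5,6,7,8}:9  {1,3,4,5,6,7,8}:3  {2,3,4,5,6,7,8}:9
  start at 0(a): 12
  start at 1(e): 18
sum over floor = 30

30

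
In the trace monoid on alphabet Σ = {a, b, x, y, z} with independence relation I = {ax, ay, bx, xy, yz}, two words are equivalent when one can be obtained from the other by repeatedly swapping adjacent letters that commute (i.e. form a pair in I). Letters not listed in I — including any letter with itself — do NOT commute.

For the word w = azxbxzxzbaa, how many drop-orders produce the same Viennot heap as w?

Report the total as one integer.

drop 0:a onto floor
drop 1:z onto {0:a}
drop 2:x onto {1:z}
drop 3:b onto {1:z}
drop 4:x onto {2:x}
drop 5:z onto {3:b, 4:x}
drop 6:x onto {5:z}
drop 7:z onto {6:x}
drop 8:b onto {7:z}
drop 9:a onto {8:b}
drop 10:a onto {9:a}
ground layer = {0:a}
drop-orders for the pieces not yet dropped (sum over which currently-grounded one goes next):
  1 to go: {10} 1
  2 to go: {9,10} 1
  3 to go: {8,9,10} 1
  4 to go: {7,8,9,10} 1
  5 to go: {6,7,8,9,10} 1
  6 to go: {5,6,7,8,9,10} 1
  7 to go: {3,5,6,7,8,9,10} 1  {4,5,6,7,8,9,10} 1
  8 to go: {2,4,5,6,7,8,9,10} 1  {3,4,5,6,7,8,9,10} 2
  9 to go: {2,3,4,5,6,7,8,9,10} 3
  if 0:a drops first: 3 orders

3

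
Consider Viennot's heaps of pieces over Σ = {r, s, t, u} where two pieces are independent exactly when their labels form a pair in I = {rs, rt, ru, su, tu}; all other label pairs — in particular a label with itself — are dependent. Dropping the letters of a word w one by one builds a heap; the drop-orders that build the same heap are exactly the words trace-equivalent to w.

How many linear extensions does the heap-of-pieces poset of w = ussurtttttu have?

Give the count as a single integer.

1320

#0=u has no predecessor
#1=s has no predecessor
#2=s depends on [1:s]
#3=u depends on [0:u]
#4=r has no predecessor
#5=t depends on [2:s]
#6=t depends on [5:t]
#7=t depends on [6:t]
#8=t depends on [7:t]
#9=t depends on [8:t]
#10=u depends on [3:u]
sources: [0:u, 1:s, 4:r]
N(rest) = Σ N(rest − s) over sources s of rest; N(one piece) = 1:
  size 1 → [4]=1  [9]=1  [10]=1
  size 2 → [3,10]=1  [4,9]=2  [4,10]=2  [8,9]=1  [9,10]=2
  size 3 → [0,3,10]=1  [3,4,10]=3  [3,9,10]=3  [4,8,9]=3  [4,9,10]=6  [7,8,9]=1  [8,9,10]=3
  size 4 → [0,3,4,10]=4  [0,3,9,10]=4  [3,4,9,10]=12  [3,8,9,10]=6  [4,7,8,9]=4  [4,8,9,10]=12  [6,7,8,9]=1  [7,8,9,10]=4
  size 5 → [0,3,4,9,10]=20  [0,3,8,9,10]=10  [3,4,8,9,10]=30  [3,7,8,9,10]=10  [4,6,7,8,9]=5  [4,7,8,9,10]=20  [5,6,7,8,9]=1  [6,7,8,9,10]=5
  size 6 → [0,3,4,8,9,10]=60  [0,3,7,8,9,10]=20  [2,5,6,7,8,9]=1  [3,4,7,8,9,10]=60  [3,6,7,8,9,10]=15  [4,5,6,7,8,9]=6  [4,6,7,8,9,10]=30  [5,6,7,8,9,10]=6
  size 7 → [0,3,4,7,8,9,10]=140  [0,3,6,7,8,9,10]=35  [1,2,5,6,7,8,9]=1  [2,4,5,6,7,8,9]=7  [2,5,6,7,8,9,10]=7  [3,4,6,7,8,9,10]=105  [3,5,6,7,8,9,10]=21  [4,5,6,7,8,9,10]=42
  size 8 → [0,3,4,6,7,8,9,10]=280  [0,3,5,6,7,8,9,10]=56  [1,2,4,5,6,7,8,9]=8  [1,2,5,6,7,8,9,10]=8  [2,3,5,6,7,8,9,10]=28  [2,4,5,6,7,8,9,10]=56  [3,4,5,6,7,8,9,10]=168
  size 9 → [0,2,3,5,6,7,8,9,10]=84  [0,3,4,5,6,7,8,9,10]=504  [1,2,3,5,6,7,8,9,10]=36  [1,2,4,5,6,7,8,9,10]=72  [2,3,4,5,6,7,8,9,10]=252
  first=0(u) contributes 360
  first=1(s) contributes 840
  first=4(r) contributes 120
|[w]| = 1320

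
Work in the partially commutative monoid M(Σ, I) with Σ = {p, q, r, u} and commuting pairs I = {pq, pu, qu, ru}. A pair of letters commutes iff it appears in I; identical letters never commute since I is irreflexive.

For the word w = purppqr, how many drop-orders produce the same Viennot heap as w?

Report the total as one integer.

drop 0:p onto floor
drop 1:u onto floor
drop 2:r onto {0:p}
drop 3:p onto {2:r}
drop 4:p onto {3:p}
drop 5:q onto {2:r}
drop 6:r onto {4:p, 5:q}
ground layer = {0:p, 1:u}
drop-orders for the pieces not yet dropped (sum over which currently-grounded one goes next):
  1 to go: {1} 1  {6} 1
  2 to go: {1,6} 2  {4,6} 1  {5,6} 1
  3 to go: {1,4,6} 3  {1,5,6} 3  {3,4,6} 1  {4,5,6} 2
  4 to go: {1,3,4,6} 4  {1,4,5,6} 8  {3,4,5,6} 3
  5 to go: {1,3,4,5,6} 15  {2,3,4,5,6} 3
  if 0:p drops first: 18 orders
  if 1:u drops first: 3 orders
heap linearizations: 21

21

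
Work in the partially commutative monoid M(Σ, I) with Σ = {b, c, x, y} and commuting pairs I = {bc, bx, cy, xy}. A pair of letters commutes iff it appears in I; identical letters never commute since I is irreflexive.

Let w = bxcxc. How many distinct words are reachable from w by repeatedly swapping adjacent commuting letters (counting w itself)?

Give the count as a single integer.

5

0(b) covers ∅
1(x) covers ∅
2(c) covers 1:x
3(x) covers 2:c
4(c) covers 3:x
floor of heap: 0:b, 1:x
completions by unplaced set U, small U first (add the entries for U minus each lowest piece of U):
  |U|=1: {0}:1  {4}:1
  |U|=2: {0,4}:2  {3,4}:1
  |U|=3: {0,3,4}:3  {2,3,4}:1
  start at 0(b): 1
  start at 1(x): 4
sum over floor = 5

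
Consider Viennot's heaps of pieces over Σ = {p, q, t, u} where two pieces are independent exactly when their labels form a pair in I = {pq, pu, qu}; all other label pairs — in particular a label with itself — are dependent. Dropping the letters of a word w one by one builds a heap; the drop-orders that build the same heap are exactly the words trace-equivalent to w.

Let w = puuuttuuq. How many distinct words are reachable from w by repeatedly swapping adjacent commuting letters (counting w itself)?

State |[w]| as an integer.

0(p) covers ∅
1(u) covers ∅
2(u) covers 1:u
3(u) covers 2:u
4(t) covers 0:p, 3:u
5(t) covers 4:t
6(u) covers 5:t
7(u) covers 6:u
8(q) covers 5:t
floor of heap: 0:p, 1:u
completions by unplaced set U, small U first (add the entries for U minus each lowest piece of U):
  |U|=1: {7}:1  {8}:1
  |U|=2: {6,7}:1  {7,8}:2
  |U|=3: {6,7,8}:3
  |U|=4: {5,6,7,8}:3
  |U|=5: {4,5,6,7,8}:3
  |U|=6: {0,4,5,6,7,8}:3  {3,4,5,6,7,8}:3
  |U|=7: {0,3,4,5,6,7,8}:6  {2,3,4,5,6,7,8}:3
  start at 0(p): 3
  start at 1(u): 9
sum over floor = 12

12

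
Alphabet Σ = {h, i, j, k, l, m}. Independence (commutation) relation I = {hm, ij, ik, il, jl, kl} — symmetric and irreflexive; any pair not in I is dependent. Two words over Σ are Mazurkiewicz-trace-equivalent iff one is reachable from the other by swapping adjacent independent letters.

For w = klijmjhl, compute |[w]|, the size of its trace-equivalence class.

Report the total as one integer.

0(k) covers ∅
1(l) covers ∅
2(i) covers ∅
3(j) covers 0:k
4(m) covers 1:l, 2:i, 3:j
5(j) covers 4:m
6(h) covers 5:j
7(l) covers 6:h
floor of heap: 0:k, 1:l, 2:i
completions by unplaced set U, small U first (add the entries for U minus each lowest piece of U):
  |U|=1: {7}:1
  |U|=2: {6,7}:1
  |U|=3: {5,6,7}:1
  |U|=4: {4,5,6,7}:1
  |U|=5: {1,4,5,6,7}:1  {2,4,5,6,7}:1  {3,4,5,6,7}:1
  |U|=6: {0,3,4,5,6,7}:1  {1,2,4,5,6,7}:2  {1,3,4,5,6,7}:2  {2,3,4,5,6,7}:2
  start at 0(k): 6
  start at 1(l): 3
  start at 2(i): 3
sum over floor = 12

12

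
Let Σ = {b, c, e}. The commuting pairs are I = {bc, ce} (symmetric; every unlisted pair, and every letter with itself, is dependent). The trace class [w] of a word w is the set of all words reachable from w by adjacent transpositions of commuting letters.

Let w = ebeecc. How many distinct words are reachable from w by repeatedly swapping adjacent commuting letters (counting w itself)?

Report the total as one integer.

15

piece 0:e — minimal
piece 1:b rests on {0:e}
piece 2:e rests on {1:b}
piece 3:e rests on {2:e}
piece 4:c — minimal
piece 5:c rests on {4:c}
minimal pieces: {0:e, 4:c}
ways to finish when only these pieces remain (= sum over removing one remaining piece with nothing left below it):
  1 left: {3}→1  {5}→1
  2 left: {2,3}→1  {3,5}→2  {4,5}→1
  3 left: {1,2,3}→1  {2,3,5}→3  {3,4,5}→3
  4 left: {0,1,2,3}→1  {1,2,3,5}→4  {2,3,4,5}→6
  placing 0:e first → 10 extensions
  placing 4:c first → 5 extensions
total linear extensions = 15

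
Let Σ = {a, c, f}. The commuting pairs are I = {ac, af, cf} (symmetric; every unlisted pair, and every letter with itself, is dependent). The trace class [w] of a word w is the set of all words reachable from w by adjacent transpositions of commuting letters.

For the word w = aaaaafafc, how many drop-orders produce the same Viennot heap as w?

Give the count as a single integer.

piece 0:a — minimal
piece 1:a rests on {0:a}
piece 2:a rests on {1:a}
piece 3:a rests on {2:a}
piece 4:a rests on {3:a}
piece 5:f — minimal
piece 6:a rests on {4:a}
piece 7:f rests on {5:f}
piece 8:c — minimal
minimal pieces: {0:a, 5:f, 8:c}
ways to finish when only these pieces remain (= sum over removing one remaining piece with nothing left below it):
  1 left: {6}→1  {7}→1  {8}→1
  2 left: {4,6}→1  {5,7}→1  {6,7}→2  {6,8}→2  {7,8}→2
  3 left: {3,4,6}→1  {4,6,7}→3  {4,6,8}→3  {5,6,7}→3  {5,7,8}→3  {6,7,8}→6
  4 left: {2,3,4,6}→1  {3,4,6,7}→4  {3,4,6,8}→4  {4,5,6,7}→6  {4,6,7,8}→12  {5,6,7,8}→12
  5 left: {1,2,3,4,6}→1  {2,3,4,6,7}→5  {2,3,4,6,8}→5  {3,4,5,6,7}→10  {3,4,6,7,8}→20  {4,5,6,7,8}→30
  6 left: {0,1,2,3,4,6}→1  {1,2,3,4,6,7}→6  {1,2,3,4,6,8}→6  {2,3,4,5,6,7}→15  {2,3,4,6,7,8}→30  {3,4,5,6,7,8}→60
  7 left: {0,1,2,3,4,6,7}→7  {0,1,2,3,4,6,8}→7  {1,2,3,4,5,6,7}→21  {1,2,3,4,6,7,8}→42  {2,3,4,5,6,7,8}→105
  placing 0:a first → 168 extensions
  placing 5:f first → 56 extensions
  placing 8:c first → 28 extensions
total linear extensions = 252

252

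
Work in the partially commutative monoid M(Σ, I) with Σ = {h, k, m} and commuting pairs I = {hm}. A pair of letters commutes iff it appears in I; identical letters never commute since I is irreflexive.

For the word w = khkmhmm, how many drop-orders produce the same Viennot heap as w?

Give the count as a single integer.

4

drop 0:k onto floor
drop 1:h onto {0:k}
drop 2:k onto {1:h}
drop 3:m onto {2:k}
drop 4:h onto {2:k}
drop 5:m onto {3:m}
drop 6:m onto {5:m}
ground layer = {0:k}
drop-orders for the pieces not yet dropped (sum over which currently-grounded one goes next):
  1 to go: {4} 1  {6} 1
  2 to go: {4,6} 2  {5,6} 1
  3 to go: {3,5,6} 1  {4,5,6} 3
  4 to go: {3,4,5,6} 4
  5 to go: {2,3,4,5,6} 4
  if 0:k drops first: 4 orders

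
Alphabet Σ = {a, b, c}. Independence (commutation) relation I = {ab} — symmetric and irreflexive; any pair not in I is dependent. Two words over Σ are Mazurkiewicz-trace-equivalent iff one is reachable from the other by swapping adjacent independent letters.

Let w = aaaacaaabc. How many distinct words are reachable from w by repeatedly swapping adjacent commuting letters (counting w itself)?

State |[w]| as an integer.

4

#0=a has no predecessor
#1=a depends on [0:a]
#2=a depends on [1:a]
#3=a depends on [2:a]
#4=c depends on [3:a]
#5=a depends on [4:c]
#6=a depends on [5:a]
#7=a depends on [6:a]
#8=b depends on [4:c]
#9=c depends on [7:a, 8:b]
sources: [0:a]
N(rest) = Σ N(rest − s) over sources s of rest; N(one piece) = 1:
  size 1 → [9]=1
  size 2 → [7,9]=1  [8,9]=1
  size 3 → [6,7,9]=1  [7,8,9]=2
  size 4 → [5,6,7,9]=1  [6,7,8,9]=3
  size 5 → [5,6,7,8,9]=4
  size 6 → [4,5,6,7,8,9]=4
  size 7 → [3,4,5,6,7,8,9]=4
  size 8 → [2,3,4,5,6,7,8,9]=4
  first=0(a) contributes 4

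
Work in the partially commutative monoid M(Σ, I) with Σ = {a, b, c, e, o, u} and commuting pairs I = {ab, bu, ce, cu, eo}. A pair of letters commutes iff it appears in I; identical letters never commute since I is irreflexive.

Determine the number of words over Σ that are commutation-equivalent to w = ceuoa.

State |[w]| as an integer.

3

piece 0:c — minimal
piece 1:e — minimal
piece 2:u rests on {1:e}
piece 3:o rests on {0:c, 2:u}
piece 4:a rests on {3:o}
minimal pieces: {0:c, 1:e}
ways to finish when only these pieces remain (= sum over removing one remaining piece with nothing left below it):
  1 left: {4}→1
  2 left: {3,4}→1
  3 left: {0,3,4}→1  {2,3,4}→1
  placing 0:c first → 1 extensions
  placing 1:e first → 2 extensions
total linear extensions = 3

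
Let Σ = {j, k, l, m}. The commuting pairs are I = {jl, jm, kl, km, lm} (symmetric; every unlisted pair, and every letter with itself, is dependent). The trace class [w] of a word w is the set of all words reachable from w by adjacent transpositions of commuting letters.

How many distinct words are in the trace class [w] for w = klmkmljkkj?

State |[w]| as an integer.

1260

#0=k has no predecessor
#1=l has no predecessor
#2=m has no predecessor
#3=k depends on [0:k]
#4=m depends on [2:m]
#5=l depends on [1:l]
#6=j depends on [3:k]
#7=k depends on [6:j]
#8=k depends on [7:k]
#9=j depends on [8:k]
sources: [0:k, 1:l, 2:m]
N(rest) = Σ N(rest − s) over sources s of rest; N(one piece) = 1:
  size 1 → [4]=1  [5]=1  [9]=1
  size 2 → [1,5]=1  [2,4]=1  [4,5]=2  [4,9]=2  [5,9]=2  [8,9]=1
  size 3 → [1,4,5]=3  [1,5,9]=3  [2,4,5]=3  [2,4,9]=3  [4,5,9]=6  [4,8,9]=3  [5,8,9]=3  [7,8,9]=1
  size 4 → [1,2,4,5]=6  [1,4,5,9]=12  [1,5,8,9]=6  [2,4,5,9]=12  [2,4,8,9]=6  [4,5,8,9]=12  [4,7,8,9]=4  [5,7,8,9]=4  [6,7,8,9]=1
  size 5 → [1,2,4,5,9]=30  [1,4,5,8,9]=30  [1,5,7,8,9]=10  [2,4,5,8,9]=30  [2,4,7,8,9]=10  [3,6,7,8,9]=1  [4,5,7,8,9]=20  [4,6,7,8,9]=5  [5,6,7,8,9]=5
  size 6 → [0,3,6,7,8,9]=1  [1,2,4,5,8,9]=90  [1,4,5,7,8,9]=60  [1,5,6,7,8,9]=15  [2,4,5,7,8,9]=60  [2,4,6,7,8,9]=15  [3,4,6,7,8,9]=6  [3,5,6,7,8,9]=6  [4,5,6,7,8,9]=30
  size 7 → [0,3,4,6,7,8,9]=7  [0,3,5,6,7,8,9]=7  [1,2,4,5,7,8,9]=210  [1,3,5,6,7,8,9]=21  [1,4,5,6,7,8,9]=105  [2,3,4,6,7,8,9]=21  [2,4,5,6,7,8,9]=105  [3,4,5,6,7,8,9]=42
  size 8 → [0,1,3,5,6,7,8,9]=28  [0,2,3,4,6,7,8,9]=28  [0,3,4,5,6,7,8,9]=56  [1,2,4,5,6,7,8,9]=420  [1,3,4,5,6,7,8,9]=168  [2,3,4,5,6,7,8,9]=168
  first=0(k) contributes 756
  first=1(l) contributes 252
  first=2(m) contributes 252
|[w]| = 1260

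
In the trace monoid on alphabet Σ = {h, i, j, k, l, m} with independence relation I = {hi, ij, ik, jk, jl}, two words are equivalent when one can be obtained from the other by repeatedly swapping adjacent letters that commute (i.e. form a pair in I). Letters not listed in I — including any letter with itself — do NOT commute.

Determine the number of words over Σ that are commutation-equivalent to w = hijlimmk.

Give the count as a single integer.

7

#0=h has no predecessor
#1=i has no predecessor
#2=j depends on [0:h]
#3=l depends on [0:h, 1:i]
#4=i depends on [3:l]
#5=m depends on [2:j, 4:i]
#6=m depends on [5:m]
#7=k depends on [6:m]
sources: [0:h, 1:i]
N(rest) = Σ N(rest − s) over sources s of rest; N(one piece) = 1:
  size 1 → [7]=1
  size 2 → [6,7]=1
  size 3 → [5,6,7]=1
  size 4 → [2,5,6,7]=1  [4,5,6,7]=1
  size 5 → [2,4,5,6,7]=2  [3,4,5,6,7]=1
  size 6 → [1,3,4,5,6,7]=1  [2,3,4,5,6,7]=3
  first=0(h) contributes 4
  first=1(i) contributes 3
|[w]| = 7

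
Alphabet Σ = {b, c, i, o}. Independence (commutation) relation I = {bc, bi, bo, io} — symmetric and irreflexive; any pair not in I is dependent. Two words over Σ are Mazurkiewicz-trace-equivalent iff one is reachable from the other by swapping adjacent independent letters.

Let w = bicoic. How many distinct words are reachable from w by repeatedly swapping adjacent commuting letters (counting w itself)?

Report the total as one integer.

12

#0=b has no predecessor
#1=i has no predecessor
#2=c depends on [1:i]
#3=o depends on [2:c]
#4=i depends on [2:c]
#5=c depends on [3:o, 4:i]
sources: [0:b, 1:i]
N(rest) = Σ N(rest − s) over sources s of rest; N(one piece) = 1:
  size 1 → [0]=1  [5]=1
  size 2 → [0,5]=2  [3,5]=1  [4,5]=1
  size 3 → [0,3,5]=3  [0,4,5]=3  [3,4,5]=2
  size 4 → [0,3,4,5]=8  [2,3,4,5]=2
  first=0(b) contributes 2
  first=1(i) contributes 10
|[w]| = 12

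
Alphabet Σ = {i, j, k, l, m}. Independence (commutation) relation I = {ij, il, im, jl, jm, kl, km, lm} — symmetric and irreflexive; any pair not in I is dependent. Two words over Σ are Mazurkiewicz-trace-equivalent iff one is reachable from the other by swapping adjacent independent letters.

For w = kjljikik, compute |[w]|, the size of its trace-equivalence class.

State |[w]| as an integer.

24

piece 0:k — minimal
piece 1:j rests on {0:k}
piece 2:l — minimal
piece 3:j rests on {1:j}
piece 4:i rests on {0:k}
piece 5:k rests on {3:j, 4:i}
piece 6:i rests on {5:k}
piece 7:k rests on {6:i}
minimal pieces: {0:k, 2:l}
ways to finish when only these pieces remain (= sum over removing one remaining piece with nothing left below it):
  1 left: {2}→1  {7}→1
  2 left: {2,7}→2  {6,7}→1
  3 left: {2,6,7}→3  {5,6,7}→1
  4 left: {2,5,6,7}→4  {3,5,6,7}→1  {4,5,6,7}→1
  5 left: {1,3,5,6,7}→1  {2,3,5,6,7}→5  {2,4,5,6,7}→5  {3,4,5,6,7}→2
  6 left: {1,2,3,5,6,7}→6  {1,3,4,5,6,7}→3  {2,3,4,5,6,7}→12
  placing 0:k first → 21 extensions
  placing 2:l first → 3 extensions
total linear extensions = 24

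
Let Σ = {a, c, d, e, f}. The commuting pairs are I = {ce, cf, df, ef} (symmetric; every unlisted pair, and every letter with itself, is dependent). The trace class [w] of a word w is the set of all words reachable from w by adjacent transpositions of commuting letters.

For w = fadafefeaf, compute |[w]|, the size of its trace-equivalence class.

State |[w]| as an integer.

piece 0:f — minimal
piece 1:a rests on {0:f}
piece 2:d rests on {1:a}
piece 3:a rests on {2:d}
piece 4:f rests on {3:a}
piece 5:e rests on {3:a}
piece 6:f rests on {4:f}
piece 7:e rests on {5:e}
piece 8:a rests on {6:f, 7:e}
piece 9:f rests on {8:a}
minimal pieces: {0:f}
ways to finish when only these pieces remain (= sum over removing one remaining piece with nothing left below it):
  1 left: {9}→1
  2 left: {8,9}→1
  3 left: {6,8,9}→1  {7,8,9}→1
  4 left: {4,6,8,9}→1  {5,7,8,9}→1  {6,7,8,9}→2
  5 left: {4,6,7,8,9}→3  {5,6,7,8,9}→3
  6 left: {4,5,6,7,8,9}→6
  7 left: {3,4,5,6,7,8,9}→6
  8 left: {2,3,4,5,6,7,8,9}→6
  placing 0:f first → 6 extensions

6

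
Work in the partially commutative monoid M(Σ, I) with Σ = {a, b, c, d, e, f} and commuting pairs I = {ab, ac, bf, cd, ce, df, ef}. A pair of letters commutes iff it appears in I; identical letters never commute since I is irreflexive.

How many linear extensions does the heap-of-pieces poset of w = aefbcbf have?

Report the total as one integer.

drop 0:a onto floor
drop 1:e onto {0:a}
drop 2:f onto {0:a}
drop 3:b onto {1:e}
drop 4:c onto {2:f, 3:b}
drop 5:b onto {4:c}
drop 6:f onto {4:c}
ground layer = {0:a}
drop-orders for the pieces not yet dropped (sum over which currently-grounded one goes next):
  1 to go: {5} 1  {6} 1
  2 to go: {5,6} 2
  3 to go: {4,5,6} 2
  4 to go: {2,4,5,6} 2  {3,4,5,6} 2
  5 to go: {1,3,4,5,6} 2  {2,3,4,5,6} 4
  if 0:a drops first: 6 orders

6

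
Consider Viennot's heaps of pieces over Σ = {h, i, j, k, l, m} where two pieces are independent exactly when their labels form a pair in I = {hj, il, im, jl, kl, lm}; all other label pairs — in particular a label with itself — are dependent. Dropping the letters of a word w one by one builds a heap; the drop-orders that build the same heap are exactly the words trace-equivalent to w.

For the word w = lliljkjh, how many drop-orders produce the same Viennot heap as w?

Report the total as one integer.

55

piece 0:l — minimal
piece 1:l rests on {0:l}
piece 2:i — minimal
piece 3:l rests on {1:l}
piece 4:j rests on {2:i}
piece 5:k rests on {4:j}
piece 6:j rests on {5:k}
piece 7:h rests on {3:l, 5:k}
minimal pieces: {0:l, 2:i}
ways to finish when only these pieces remain (= sum over removing one remaining piece with nothing left below it):
  1 left: {6}→1  {7}→1
  2 left: {3,7}→1  {6,7}→2
  3 left: {1,3,7}→1  {3,6,7}→3  {5,6,7}→2
  4 left: {0,1,3,7}→1  {1,3,6,7}→4  {3,5,6,7}→5  {4,5,6,7}→2
  5 left: {0,1,3,6,7}→5  {1,3,5,6,7}→9  {2,4,5,6,7}→2  {3,4,5,6,7}→7
  6 left: {0,1,3,5,6,7}→14  {1,3,4,5,6,7}→16  {2,3,4,5,6,7}→9
  placing 0:l first → 25 extensions
  placing 2:i first → 30 extensions
total linear extensions = 55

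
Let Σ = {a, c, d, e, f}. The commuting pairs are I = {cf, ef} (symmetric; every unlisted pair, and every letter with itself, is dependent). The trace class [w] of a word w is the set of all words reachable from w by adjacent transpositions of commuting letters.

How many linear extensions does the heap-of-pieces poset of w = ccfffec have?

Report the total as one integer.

drop 0:c onto floor
drop 1:c onto {0:c}
drop 2:f onto floor
drop 3:f onto {2:f}
drop 4:f onto {3:f}
drop 5:e onto {1:c}
drop 6:c onto {5:e}
ground layer = {0:c, 2:f}
drop-orders for the pieces not yet dropped (sum over which currently-grounded one goes next):
  1 to go: {4} 1  {6} 1
  2 to go: {3,4} 1  {4,6} 2  {5,6} 1
  3 to go: {1,5,6} 1  {2,3,4} 1  {3,4,6} 3  {4,5,6} 3
  4 to go: {0,1,5,6} 1  {1,4,5,6} 4  {2,3,4,6} 4  {3,4,5,6} 6
  5 to go: {0,1,4,5,6} 5  {1,3,4,5,6} 10  {2,3,4,5,6} 10
  if 0:c drops first: 20 orders
  if 2:f drops first: 15 orders
heap linearizations: 35

35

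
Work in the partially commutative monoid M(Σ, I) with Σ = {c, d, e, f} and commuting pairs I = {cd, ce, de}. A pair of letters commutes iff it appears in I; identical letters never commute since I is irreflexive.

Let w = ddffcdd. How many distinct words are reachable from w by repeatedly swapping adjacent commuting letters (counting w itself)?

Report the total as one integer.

3

piece 0:d — minimal
piece 1:d rests on {0:d}
piece 2:f rests on {1:d}
piece 3:f rests on {2:f}
piece 4:c rests on {3:f}
piece 5:d rests on {3:f}
piece 6:d rests on {5:d}
minimal pieces: {0:d}
ways to finish when only these pieces remain (= sum over removing one remaining piece with nothing left below it):
  1 left: {4}→1  {6}→1
  2 left: {4,6}→2  {5,6}→1
  3 left: {4,5,6}→3
  4 left: {3,4,5,6}→3
  5 left: {2,3,4,5,6}→3
  placing 0:d first → 3 extensions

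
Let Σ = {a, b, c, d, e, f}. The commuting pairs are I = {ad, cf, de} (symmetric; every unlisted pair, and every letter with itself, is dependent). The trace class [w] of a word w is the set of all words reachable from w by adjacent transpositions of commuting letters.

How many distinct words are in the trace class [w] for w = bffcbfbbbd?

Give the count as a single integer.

3

0(b) covers ∅
1(f) covers 0:b
2(f) covers 1:f
3(c) covers 0:b
4(b) covers 2:f, 3:c
5(f) covers 4:b
6(b) covers 5:f
7(b) covers 6:b
8(b) covers 7:b
9(d) covers 8:b
floor of heap: 0:b
completions by unplaced set U, small U first (add the entries for U minus each lowest piece of U):
  |U|=1: {9}:1
  |U|=2: {8,9}:1
  |U|=3: {7,8,9}:1
  |U|=4: {6,7,8,9}:1
  |U|=5: {5,6,7,8,9}:1
  |U|=6: {4,5,6,7,8,9}:1
  |U|=7: {2,4,5,6,7,8,9}:1  {3,4,5,6,7,8,9}:1
  |U|=8: {1,2,4,5,6,7,8,9}:1  {2,3,4,5,6,7,8,9}:2
  start at 0(b): 3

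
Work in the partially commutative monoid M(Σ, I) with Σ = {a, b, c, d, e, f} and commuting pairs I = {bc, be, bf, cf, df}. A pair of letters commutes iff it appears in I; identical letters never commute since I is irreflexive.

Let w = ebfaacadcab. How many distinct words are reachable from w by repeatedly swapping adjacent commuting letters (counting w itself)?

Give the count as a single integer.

3

piece 0:e — minimal
piece 1:b — minimal
piece 2:f rests on {0:e}
piece 3:a rests on {1:b, 2:f}
piece 4:a rests on {3:a}
piece 5:c rests on {4:a}
piece 6:a rests on {5:c}
piece 7:d rests on {6:a}
piece 8:c rests on {7:d}
piece 9:a rests on {8:c}
piece 10:b rests on {9:a}
minimal pieces: {0:e, 1:b}
ways to finish when only these pieces remain (= sum over removing one remaining piece with nothing left below it):
  1 left: {10}→1
  2 left: {9,10}→1
  3 left: {8,9,10}→1
  4 left: {7,8,9,10}→1
  5 left: {6,7,8,9,10}→1
  6 left: {5,6,7,8,9,10}→1
  7 left: {4,5,6,7,8,9,10}→1
  8 left: {3,4,5,6,7,8,9,10}→1
  9 left: {1,3,4,5,6,7,8,9,10}→1  {2,3,4,5,6,7,8,9,10}→1
  placing 0:e first → 2 extensions
  placing 1:b first → 1 extensions
total linear extensions = 3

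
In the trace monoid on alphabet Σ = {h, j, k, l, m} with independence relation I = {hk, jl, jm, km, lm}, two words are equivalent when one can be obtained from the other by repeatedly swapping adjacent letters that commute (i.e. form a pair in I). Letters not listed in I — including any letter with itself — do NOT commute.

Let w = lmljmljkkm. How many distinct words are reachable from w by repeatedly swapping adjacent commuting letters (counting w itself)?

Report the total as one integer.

#0=l has no predecessor
#1=m has no predecessor
#2=l depends on [0:l]
#3=j has no predecessor
#4=m depends on [1:m]
#5=l depends on [2:l]
#6=j depends on [3:j]
#7=k depends on [5:l, 6:j]
#8=k depends on [7:k]
#9=m depends on [4:m]
sources: [0:l, 1:m, 3:j]
N(rest) = Σ N(rest − s) over sources s of rest; N(one piece) = 1:
  size 1 → [8]=1  [9]=1
  size 2 → [4,9]=1  [7,8]=1  [8,9]=2
  size 3 → [1,4,9]=1  [4,8,9]=3  [5,7,8]=1  [6,7,8]=1  [7,8,9]=3
  size 4 → [1,4,8,9]=4  [2,5,7,8]=1  [3,6,7,8]=1  [4,7,8,9]=6  [5,6,7,8]=2  [5,7,8,9]=4  [6,7,8,9]=4
  size 5 → [0,2,5,7,8]=1  [1,4,7,8,9]=10  [2,5,6,7,8]=3  [2,5,7,8,9]=5  [3,5,6,7,8]=3  [3,6,7,8,9]=5  [4,5,7,8,9]=10  [4,6,7,8,9]=10  [5,6,7,8,9]=10
  size 6 → [0,2,5,6,7,8]=4  [0,2,5,7,8,9]=6  [1,4,5,7,8,9]=20  [1,4,6,7,8,9]=20  [2,3,5,6,7,8]=6  [2,4,5,7,8,9]=15  [2,5,6,7,8,9]=18  [3,4,6,7,8,9]=15  [3,5,6,7,8,9]=18  [4,5,6,7,8,9]=30
  size 7 → [0,2,3,5,6,7,8]=10  [0,2,4,5,7,8,9]=21  [0,2,5,6,7,8,9]=28  [1,2,4,5,7,8,9]=35  [1,3,4,6,7,8,9]=35  [1,4,5,6,7,8,9]=70  [2,3,5,6,7,8,9]=42  [2,4,5,6,7,8,9]=63  [3,4,5,6,7,8,9]=63
  size 8 → [0,1,2,4,5,7,8,9]=56  [0,2,3,5,6,7,8,9]=80  [0,2,4,5,6,7,8,9]=112  [1,2,4,5,6,7,8,9]=168  [1,3,4,5,6,7,8,9]=168  [2,3,4,5,6,7,8,9]=168
  first=0(l) contributes 504
  first=1(m) contributes 360
  first=3(j) contributes 336
|[w]| = 1200

1200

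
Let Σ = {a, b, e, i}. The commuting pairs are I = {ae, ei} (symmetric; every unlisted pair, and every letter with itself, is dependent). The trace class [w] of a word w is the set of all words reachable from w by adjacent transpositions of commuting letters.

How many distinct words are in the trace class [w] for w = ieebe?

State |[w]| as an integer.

3

0(i) covers ∅
1(e) covers ∅
2(e) covers 1:e
3(b) covers 0:i, 2:e
4(e) covers 3:b
floor of heap: 0:i, 1:e
completions by unplaced set U, small U first (add the entries for U minus each lowest piece of U):
  |U|=1: {4}:1
  |U|=2: {3,4}:1
  |U|=3: {0,3,4}:1  {2,3,4}:1
  start at 0(i): 1
  start at 1(e): 2
sum over floor = 3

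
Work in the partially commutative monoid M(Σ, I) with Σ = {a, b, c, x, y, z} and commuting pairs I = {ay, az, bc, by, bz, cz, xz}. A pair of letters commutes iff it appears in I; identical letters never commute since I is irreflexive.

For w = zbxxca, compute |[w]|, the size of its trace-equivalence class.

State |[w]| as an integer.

6

drop 0:z onto floor
drop 1:b onto floor
drop 2:x onto {1:b}
drop 3:x onto {2:x}
drop 4:c onto {3:x}
drop 5:a onto {4:c}
ground layer = {0:z, 1:b}
drop-orders for the pieces not yet dropped (sum over which currently-grounded one goes next):
  1 to go: {0} 1  {5} 1
  2 to go: {0,5} 2  {4,5} 1
  3 to go: {0,4,5} 3  {3,4,5} 1
  4 to go: {0,3,4,5} 4  {2,3,4,5} 1
  if 0:z drops first: 1 orders
  if 1:b drops first: 5 orders
heap linearizations: 6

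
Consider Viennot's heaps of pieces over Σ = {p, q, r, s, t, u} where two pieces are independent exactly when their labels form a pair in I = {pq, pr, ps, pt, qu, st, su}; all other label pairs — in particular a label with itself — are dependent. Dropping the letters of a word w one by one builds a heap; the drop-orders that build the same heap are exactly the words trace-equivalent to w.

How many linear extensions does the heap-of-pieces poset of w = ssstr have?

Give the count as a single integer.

4

0(s) covers ∅
1(s) covers 0:s
2(s) covers 1:s
3(t) covers ∅
4(r) covers 2:s, 3:t
floor of heap: 0:s, 3:t
completions by unplaced set U, small U first (add the entries for U minus each lowest piece of U):
  |U|=1: {4}:1
  |U|=2: {2,4}:1  {3,4}:1
  |U|=3: {1,2,4}:1  {2,3,4}:2
  start at 0(s): 3
  start at 3(t): 1
sum over floor = 4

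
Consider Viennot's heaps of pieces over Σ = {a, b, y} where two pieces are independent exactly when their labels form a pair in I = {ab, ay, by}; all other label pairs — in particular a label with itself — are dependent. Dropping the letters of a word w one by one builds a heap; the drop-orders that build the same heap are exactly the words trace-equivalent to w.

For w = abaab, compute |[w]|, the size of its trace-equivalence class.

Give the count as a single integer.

10

0(a) covers ∅
1(b) covers ∅
2(a) covers 0:a
3(a) covers 2:a
4(b) covers 1:b
floor of heap: 0:a, 1:b
completions by unplaced set U, small U first (add the entries for U minus each lowest piece of U):
  |U|=1: {3}:1  {4}:1
  |U|=2: {1,4}:1  {2,3}:1  {3,4}:2
  |U|=3: {0,2,3}:1  {1,3,4}:3  {2,3,4}:3
  start at 0(a): 6
  start at 1(b): 4
sum over floor = 10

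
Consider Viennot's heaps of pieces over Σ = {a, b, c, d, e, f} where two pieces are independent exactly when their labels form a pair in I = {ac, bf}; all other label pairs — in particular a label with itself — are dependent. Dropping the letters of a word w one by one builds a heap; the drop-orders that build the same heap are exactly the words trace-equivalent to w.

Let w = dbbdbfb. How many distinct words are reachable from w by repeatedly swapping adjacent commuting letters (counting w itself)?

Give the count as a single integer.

0(d) covers ∅
1(b) covers 0:d
2(b) covers 1:b
3(d) covers 2:b
4(b) covers 3:d
5(f) covers 3:d
6(b) covers 4:b
floor of heap: 0:d
completions by unplaced set U, small U first (add the entries for U minus each lowest piece of U):
  |U|=1: {5}:1  {6}:1
  |U|=2: {4,6}:1  {5,6}:2
  |U|=3: {4,5,6}:3
  |U|=4: {3,4,5,6}:3
  |U|=5: {2,3,4,5,6}:3
  start at 0(d): 3

3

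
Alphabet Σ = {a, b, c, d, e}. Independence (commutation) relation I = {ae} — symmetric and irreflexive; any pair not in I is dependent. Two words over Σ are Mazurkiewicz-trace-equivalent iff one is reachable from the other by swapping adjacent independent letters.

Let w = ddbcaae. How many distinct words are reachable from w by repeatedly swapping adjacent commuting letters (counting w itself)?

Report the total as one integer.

3

drop 0:d onto floor
drop 1:d onto {0:d}
drop 2:b onto {1:d}
drop 3:c onto {2:b}
drop 4:a onto {3:c}
drop 5:a onto {4:a}
drop 6:e onto {3:c}
ground layer = {0:d}
drop-orders for the pieces not yet dropped (sum over which currently-grounded one goes next):
  1 to go: {5} 1  {6} 1
  2 to go: {4,5} 1  {5,6} 2
  3 to go: {4,5,6} 3
  4 to go: {3,4,5,6} 3
  5 to go: {2,3,4,5,6} 3
  if 0:d drops first: 3 orders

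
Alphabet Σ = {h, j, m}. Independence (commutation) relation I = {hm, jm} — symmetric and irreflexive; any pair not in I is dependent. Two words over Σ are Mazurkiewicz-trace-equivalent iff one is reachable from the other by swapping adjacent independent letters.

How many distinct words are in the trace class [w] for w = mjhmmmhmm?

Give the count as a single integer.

84

0(m) covers ∅
1(j) covers ∅
2(h) covers 1:j
3(m) covers 0:m
4(m) covers 3:m
5(m) covers 4:m
6(h) covers 2:h
7(m) covers 5:m
8(m) covers 7:m
floor of heap: 0:m, 1:j
completions by unplaced set U, small U first (add the entries for U minus each lowest piece of U):
  |U|=1: {6}:1  {8}:1
  |U|=2: {2,6}:1  {6,8}:2  {7,8}:1
  |U|=3: {1,2,6}:1  {2,6,8}:3  {5,7,8}:1  {6,7,8}:3
  |U|=4: {1,2,6,8}:4  {2,6,7,8}:6  {4,5,7,8}:1  {5,6,7,8}:4
  |U|=5: {1,2,6,7,8}:10  {2,5,6,7,8}:10  {3,4,5,7,8}:1  {4,5,6,7,8}:5
  |U|=6: {0,3,4,5,7,8}:1  {1,2,5,6,7,8}:20  {2,4,5,6,7,8}:15  {3,4,5,6,7,8}:6
  |U|=7: {0,3,4,5,6,7,8}:7  {1,2,4,5,6,7,8}:35  {2,3,4,5,6,7,8}:21
  start at 0(m): 56
  start at 1(j): 28
sum over floor = 84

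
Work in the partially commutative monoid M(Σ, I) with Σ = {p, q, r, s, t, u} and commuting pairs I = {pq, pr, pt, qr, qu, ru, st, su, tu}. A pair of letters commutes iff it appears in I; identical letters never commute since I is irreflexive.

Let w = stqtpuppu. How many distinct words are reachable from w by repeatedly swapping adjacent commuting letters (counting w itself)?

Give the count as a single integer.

77

#0=s has no predecessor
#1=t has no predecessor
#2=q depends on [0:s, 1:t]
#3=t depends on [2:q]
#4=p depends on [0:s]
#5=u depends on [4:p]
#6=p depends on [5:u]
#7=p depends on [6:p]
#8=u depends on [7:p]
sources: [0:s, 1:t]
N(rest) = Σ N(rest − s) over sources s of rest; N(one piece) = 1:
  size 1 → [3]=1  [8]=1
  size 2 → [2,3]=1  [3,8]=2  [7,8]=1
  size 3 → [1,2,3]=1  [2,3,8]=3  [3,7,8]=3  [6,7,8]=1
  size 4 → [1,2,3,8]=4  [2,3,7,8]=6  [3,6,7,8]=4  [5,6,7,8]=1
  size 5 → [1,2,3,7,8]=10  [2,3,6,7,8]=10  [3,5,6,7,8]=5  [4,5,6,7,8]=1
  size 6 → [1,2,3,6,7,8]=20  [2,3,5,6,7,8]=15  [3,4,5,6,7,8]=6
  size 7 → [1,2,3,5,6,7,8]=35  [2,3,4,5,6,7,8]=21
  first=0(s) contributes 56
  first=1(t) contributes 21
|[w]| = 77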